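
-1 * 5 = -5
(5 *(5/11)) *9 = 225/11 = 20.45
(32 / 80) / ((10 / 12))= 12 / 25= 0.48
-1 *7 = -7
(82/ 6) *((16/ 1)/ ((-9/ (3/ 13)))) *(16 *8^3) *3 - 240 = -5383312/ 39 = -138033.64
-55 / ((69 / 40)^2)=-88000 / 4761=-18.48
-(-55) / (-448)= -55 / 448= -0.12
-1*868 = -868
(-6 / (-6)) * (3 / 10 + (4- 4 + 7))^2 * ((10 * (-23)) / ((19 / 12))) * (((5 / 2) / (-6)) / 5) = 122567 / 190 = 645.09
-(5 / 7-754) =5273 / 7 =753.29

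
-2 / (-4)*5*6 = 15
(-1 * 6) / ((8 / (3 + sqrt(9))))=-9 / 2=-4.50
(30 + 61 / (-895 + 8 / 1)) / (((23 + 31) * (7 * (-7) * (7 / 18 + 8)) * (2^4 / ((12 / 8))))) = -26549 / 210013216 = -0.00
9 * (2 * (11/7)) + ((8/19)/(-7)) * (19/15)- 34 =-608/105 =-5.79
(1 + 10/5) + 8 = 11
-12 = -12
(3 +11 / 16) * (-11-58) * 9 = -36639 / 16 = -2289.94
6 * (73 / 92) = 219 / 46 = 4.76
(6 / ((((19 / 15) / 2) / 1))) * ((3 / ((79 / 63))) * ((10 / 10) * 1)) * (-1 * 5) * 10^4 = -1701000000 / 1501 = -1133244.50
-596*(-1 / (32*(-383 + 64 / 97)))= -14453 / 296696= -0.05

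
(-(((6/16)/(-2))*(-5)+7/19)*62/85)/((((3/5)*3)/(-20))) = 61535/5814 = 10.58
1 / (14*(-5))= -1 / 70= -0.01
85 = 85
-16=-16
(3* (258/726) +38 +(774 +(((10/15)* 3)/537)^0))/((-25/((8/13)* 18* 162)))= -2297854656/39325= -58432.41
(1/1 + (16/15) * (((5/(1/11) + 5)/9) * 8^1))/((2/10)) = 2605/9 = 289.44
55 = 55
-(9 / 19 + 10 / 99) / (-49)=1081 / 92169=0.01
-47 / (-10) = 47 / 10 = 4.70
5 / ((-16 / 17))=-85 / 16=-5.31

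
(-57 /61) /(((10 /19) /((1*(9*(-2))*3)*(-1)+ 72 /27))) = -6137 /61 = -100.61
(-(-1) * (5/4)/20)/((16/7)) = 7/256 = 0.03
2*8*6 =96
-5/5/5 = -1/5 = -0.20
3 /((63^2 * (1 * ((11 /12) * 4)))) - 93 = -451142 /4851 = -93.00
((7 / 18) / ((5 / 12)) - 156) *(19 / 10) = -22097 / 75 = -294.63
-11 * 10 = -110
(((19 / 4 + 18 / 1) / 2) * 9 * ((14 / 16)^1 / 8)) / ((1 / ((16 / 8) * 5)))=28665 / 256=111.97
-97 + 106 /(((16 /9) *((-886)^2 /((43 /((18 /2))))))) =-609154617 /6279968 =-97.00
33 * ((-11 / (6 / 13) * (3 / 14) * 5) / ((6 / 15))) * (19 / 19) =-117975 / 56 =-2106.70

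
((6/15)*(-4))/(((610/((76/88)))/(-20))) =152/3355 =0.05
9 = 9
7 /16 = 0.44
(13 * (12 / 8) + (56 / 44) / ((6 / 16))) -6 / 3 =20.89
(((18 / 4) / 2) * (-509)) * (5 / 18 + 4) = -39193 / 8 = -4899.12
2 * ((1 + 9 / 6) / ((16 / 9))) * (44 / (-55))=-9 / 4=-2.25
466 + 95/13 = 6153/13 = 473.31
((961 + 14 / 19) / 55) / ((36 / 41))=249731 / 12540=19.91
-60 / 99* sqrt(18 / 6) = -20* sqrt(3) / 33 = -1.05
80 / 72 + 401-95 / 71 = 256094 / 639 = 400.77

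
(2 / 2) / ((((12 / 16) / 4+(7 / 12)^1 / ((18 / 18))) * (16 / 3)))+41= 1526 / 37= 41.24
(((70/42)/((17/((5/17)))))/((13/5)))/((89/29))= 3625/1003119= 0.00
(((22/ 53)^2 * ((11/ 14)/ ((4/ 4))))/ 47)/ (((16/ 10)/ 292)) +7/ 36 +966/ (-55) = -16.84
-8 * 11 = -88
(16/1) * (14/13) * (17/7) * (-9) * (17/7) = -83232/91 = -914.64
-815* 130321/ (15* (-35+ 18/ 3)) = 21242323/ 87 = 244164.63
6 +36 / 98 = 312 / 49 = 6.37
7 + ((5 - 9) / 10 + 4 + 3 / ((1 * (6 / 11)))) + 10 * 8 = 961 / 10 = 96.10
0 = 0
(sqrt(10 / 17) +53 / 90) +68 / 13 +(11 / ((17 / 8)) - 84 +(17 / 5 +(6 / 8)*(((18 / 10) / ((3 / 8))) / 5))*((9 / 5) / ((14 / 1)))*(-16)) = -283609073 / 3480750 +sqrt(170) / 17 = -80.71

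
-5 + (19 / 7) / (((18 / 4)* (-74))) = -11674 / 2331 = -5.01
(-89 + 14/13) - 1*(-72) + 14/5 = -853/65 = -13.12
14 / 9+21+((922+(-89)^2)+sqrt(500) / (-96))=79790 / 9 - 5*sqrt(5) / 48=8865.32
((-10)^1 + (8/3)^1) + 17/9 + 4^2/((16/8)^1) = 23/9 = 2.56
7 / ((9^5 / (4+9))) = 0.00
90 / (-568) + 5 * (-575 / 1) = -816545 / 284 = -2875.16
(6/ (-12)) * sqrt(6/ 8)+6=6 - sqrt(3)/ 4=5.57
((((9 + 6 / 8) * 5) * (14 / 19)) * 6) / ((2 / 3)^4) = 331695 / 304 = 1091.10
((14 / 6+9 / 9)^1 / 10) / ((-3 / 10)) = -10 / 9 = -1.11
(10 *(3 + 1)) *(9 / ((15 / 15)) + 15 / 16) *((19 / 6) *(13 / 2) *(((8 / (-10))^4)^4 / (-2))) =-3514088554496 / 30517578125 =-115.15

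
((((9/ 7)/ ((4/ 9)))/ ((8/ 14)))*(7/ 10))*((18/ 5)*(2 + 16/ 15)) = 39123/ 1000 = 39.12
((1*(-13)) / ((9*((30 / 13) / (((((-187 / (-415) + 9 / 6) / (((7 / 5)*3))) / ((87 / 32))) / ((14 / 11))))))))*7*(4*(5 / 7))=-1.68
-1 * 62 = -62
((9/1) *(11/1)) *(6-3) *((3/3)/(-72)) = -33/8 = -4.12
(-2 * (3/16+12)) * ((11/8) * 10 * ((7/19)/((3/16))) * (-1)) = 25025/38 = 658.55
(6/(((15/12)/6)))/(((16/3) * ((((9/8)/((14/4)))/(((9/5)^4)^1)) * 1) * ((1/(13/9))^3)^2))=135150652/84375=1601.79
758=758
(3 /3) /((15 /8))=0.53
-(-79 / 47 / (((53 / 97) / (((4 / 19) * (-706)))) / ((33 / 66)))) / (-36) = 2705039 / 425961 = 6.35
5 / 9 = 0.56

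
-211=-211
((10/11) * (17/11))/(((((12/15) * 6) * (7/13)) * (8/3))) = 5525/27104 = 0.20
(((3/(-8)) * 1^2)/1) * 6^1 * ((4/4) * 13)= -29.25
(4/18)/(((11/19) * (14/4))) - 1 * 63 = -43583/693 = -62.89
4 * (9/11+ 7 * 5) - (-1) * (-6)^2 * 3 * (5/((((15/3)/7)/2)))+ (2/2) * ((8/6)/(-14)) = 382346/231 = 1655.18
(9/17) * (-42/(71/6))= -2268/1207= -1.88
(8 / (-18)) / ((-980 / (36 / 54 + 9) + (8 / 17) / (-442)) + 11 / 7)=3050684 / 685092501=0.00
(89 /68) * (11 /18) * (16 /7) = 1958 /1071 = 1.83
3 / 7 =0.43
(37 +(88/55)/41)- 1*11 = 5338/205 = 26.04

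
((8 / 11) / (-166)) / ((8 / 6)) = -3 / 913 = -0.00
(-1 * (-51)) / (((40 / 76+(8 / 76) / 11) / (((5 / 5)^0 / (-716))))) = -10659 / 80192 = -0.13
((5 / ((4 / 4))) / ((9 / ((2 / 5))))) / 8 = 0.03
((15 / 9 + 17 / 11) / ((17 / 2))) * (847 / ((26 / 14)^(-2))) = 394108 / 357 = 1103.94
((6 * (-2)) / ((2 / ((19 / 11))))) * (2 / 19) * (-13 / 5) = 156 / 55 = 2.84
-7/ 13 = -0.54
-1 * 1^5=-1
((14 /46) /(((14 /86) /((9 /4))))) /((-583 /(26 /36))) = -0.01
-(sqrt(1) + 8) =-9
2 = 2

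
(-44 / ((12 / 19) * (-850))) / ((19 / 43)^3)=874577 / 920550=0.95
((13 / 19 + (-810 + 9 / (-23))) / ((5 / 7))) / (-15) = 2476894 / 32775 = 75.57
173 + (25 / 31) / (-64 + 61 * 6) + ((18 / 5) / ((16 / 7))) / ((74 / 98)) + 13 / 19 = 23136910193 / 131629720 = 175.77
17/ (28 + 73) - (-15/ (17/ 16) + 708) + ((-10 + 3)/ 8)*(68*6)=-1804076/ 1717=-1050.71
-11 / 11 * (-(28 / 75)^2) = 784 / 5625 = 0.14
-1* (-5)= 5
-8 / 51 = -0.16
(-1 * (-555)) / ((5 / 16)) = 1776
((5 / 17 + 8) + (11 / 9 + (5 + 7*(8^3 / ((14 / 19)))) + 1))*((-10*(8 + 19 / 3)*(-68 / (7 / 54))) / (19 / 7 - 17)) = -128409352 / 5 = -25681870.40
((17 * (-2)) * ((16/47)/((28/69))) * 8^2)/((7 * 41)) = -600576/94423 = -6.36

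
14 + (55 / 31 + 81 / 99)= 5658 / 341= 16.59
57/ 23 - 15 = -288/ 23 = -12.52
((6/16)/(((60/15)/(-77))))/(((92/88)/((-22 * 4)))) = 27951/46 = 607.63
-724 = -724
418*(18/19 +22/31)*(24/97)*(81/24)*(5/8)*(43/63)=5193540/21049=246.74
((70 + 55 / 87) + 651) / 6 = 31391 / 261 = 120.27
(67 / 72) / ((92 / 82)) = 2747 / 3312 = 0.83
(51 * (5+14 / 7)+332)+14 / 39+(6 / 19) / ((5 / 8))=689.86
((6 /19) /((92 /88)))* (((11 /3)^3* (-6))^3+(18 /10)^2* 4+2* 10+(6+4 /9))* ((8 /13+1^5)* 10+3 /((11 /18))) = -1893900701336864 /11504025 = -164629397.22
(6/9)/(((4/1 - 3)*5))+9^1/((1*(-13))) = -0.56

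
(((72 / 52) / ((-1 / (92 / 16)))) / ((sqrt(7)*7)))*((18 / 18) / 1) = -207*sqrt(7) / 1274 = -0.43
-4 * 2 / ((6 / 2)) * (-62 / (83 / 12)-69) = 17256 / 83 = 207.90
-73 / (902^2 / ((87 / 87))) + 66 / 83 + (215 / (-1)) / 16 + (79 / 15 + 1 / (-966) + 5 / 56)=-4753859849713 / 652331415120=-7.29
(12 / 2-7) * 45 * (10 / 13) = -450 / 13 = -34.62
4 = 4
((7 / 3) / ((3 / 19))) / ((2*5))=133 / 90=1.48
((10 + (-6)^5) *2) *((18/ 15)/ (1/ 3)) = -279576/ 5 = -55915.20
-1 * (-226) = 226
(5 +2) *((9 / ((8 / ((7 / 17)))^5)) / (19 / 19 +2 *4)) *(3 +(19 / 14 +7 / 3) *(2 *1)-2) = 0.00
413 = 413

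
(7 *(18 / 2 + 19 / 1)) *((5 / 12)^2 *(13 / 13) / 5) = 245 / 36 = 6.81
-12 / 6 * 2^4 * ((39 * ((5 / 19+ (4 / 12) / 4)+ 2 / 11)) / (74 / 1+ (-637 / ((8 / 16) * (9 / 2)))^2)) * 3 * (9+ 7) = -0.39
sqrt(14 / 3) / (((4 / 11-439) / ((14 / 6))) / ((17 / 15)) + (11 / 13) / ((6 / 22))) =-17017 * sqrt(42) / 8309486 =-0.01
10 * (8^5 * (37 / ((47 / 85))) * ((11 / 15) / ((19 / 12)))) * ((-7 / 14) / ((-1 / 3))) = 15233267.10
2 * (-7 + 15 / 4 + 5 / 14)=-5.79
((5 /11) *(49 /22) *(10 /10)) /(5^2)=49 /1210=0.04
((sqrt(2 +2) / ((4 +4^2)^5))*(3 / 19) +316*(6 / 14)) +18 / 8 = 29298000021 / 212800000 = 137.68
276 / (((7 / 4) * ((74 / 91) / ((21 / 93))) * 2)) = 25116 / 1147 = 21.90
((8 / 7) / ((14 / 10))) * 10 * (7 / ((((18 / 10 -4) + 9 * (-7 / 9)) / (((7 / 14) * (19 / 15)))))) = -1900 / 483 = -3.93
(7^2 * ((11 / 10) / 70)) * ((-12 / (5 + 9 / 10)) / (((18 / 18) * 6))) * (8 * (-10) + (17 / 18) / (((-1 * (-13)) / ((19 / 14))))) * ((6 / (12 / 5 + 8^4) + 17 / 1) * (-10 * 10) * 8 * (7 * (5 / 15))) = -70219817558660 / 106092207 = -661875.36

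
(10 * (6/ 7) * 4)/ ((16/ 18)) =270/ 7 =38.57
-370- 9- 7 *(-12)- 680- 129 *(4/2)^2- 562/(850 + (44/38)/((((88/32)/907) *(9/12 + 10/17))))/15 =-21952381934/14722935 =-1491.03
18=18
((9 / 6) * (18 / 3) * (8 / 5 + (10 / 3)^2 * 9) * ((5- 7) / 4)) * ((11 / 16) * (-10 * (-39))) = -490347 / 4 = -122586.75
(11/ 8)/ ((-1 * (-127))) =11/ 1016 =0.01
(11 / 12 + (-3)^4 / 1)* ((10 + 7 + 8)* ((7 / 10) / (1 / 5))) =172025 / 24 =7167.71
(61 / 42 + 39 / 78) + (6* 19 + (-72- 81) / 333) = 89738 / 777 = 115.49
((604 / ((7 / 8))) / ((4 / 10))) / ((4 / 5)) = 15100 / 7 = 2157.14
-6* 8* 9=-432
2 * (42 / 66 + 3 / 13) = 248 / 143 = 1.73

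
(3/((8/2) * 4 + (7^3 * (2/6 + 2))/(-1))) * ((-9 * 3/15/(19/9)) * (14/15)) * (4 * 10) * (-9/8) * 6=-183708/223535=-0.82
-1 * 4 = -4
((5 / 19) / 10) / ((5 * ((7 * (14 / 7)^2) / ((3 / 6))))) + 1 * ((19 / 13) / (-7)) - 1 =-167187 / 138320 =-1.21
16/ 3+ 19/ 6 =17/ 2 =8.50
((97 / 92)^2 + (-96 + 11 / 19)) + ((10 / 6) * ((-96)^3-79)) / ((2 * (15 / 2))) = -142428907189 / 1447344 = -98407.09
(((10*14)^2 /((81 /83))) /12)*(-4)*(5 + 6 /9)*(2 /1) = -55311200 /729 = -75872.70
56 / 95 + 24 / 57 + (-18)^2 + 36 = 361.01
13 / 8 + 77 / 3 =655 / 24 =27.29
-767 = -767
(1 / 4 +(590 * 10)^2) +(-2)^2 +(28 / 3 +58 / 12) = 417720221 / 12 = 34810018.42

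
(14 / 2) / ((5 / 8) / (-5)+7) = 56 / 55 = 1.02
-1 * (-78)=78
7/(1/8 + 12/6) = 56/17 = 3.29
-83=-83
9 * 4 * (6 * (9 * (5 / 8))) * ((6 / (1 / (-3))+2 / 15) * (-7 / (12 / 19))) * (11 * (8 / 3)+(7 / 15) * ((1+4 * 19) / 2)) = 113802381 / 10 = 11380238.10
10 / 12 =5 / 6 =0.83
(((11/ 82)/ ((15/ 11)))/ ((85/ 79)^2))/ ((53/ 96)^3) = 111353020416/ 220505446625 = 0.50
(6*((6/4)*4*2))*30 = 2160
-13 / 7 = -1.86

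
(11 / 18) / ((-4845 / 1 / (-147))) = 539 / 29070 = 0.02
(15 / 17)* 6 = 90 / 17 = 5.29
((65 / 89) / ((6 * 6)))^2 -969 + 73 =-9197987711 / 10265616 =-896.00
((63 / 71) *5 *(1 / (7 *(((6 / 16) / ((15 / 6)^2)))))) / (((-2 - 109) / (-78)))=19500 / 2627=7.42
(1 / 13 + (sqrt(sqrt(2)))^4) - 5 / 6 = 97 / 78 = 1.24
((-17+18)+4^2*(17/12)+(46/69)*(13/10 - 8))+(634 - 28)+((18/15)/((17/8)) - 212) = 7034/17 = 413.76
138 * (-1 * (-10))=1380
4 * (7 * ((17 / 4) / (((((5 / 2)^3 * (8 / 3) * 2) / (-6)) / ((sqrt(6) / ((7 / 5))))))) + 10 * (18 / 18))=40 - 153 * sqrt(6) / 25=25.01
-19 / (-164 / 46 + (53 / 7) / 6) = 18354 / 2225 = 8.25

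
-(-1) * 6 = 6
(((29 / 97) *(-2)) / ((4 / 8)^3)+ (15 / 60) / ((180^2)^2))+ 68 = 25748513280097 / 407306880000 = 63.22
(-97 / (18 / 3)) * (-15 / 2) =485 / 4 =121.25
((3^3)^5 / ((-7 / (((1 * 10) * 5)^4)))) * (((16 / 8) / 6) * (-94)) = 401427755357142.86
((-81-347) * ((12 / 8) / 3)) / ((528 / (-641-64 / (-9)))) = 610435 / 2376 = 256.92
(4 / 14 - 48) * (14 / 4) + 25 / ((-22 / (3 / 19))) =-69881 / 418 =-167.18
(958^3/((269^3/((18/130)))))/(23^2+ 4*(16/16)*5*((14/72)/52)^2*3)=0.01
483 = 483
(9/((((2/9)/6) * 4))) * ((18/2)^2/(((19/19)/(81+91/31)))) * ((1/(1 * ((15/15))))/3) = 8535861/62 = 137675.18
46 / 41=1.12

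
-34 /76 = -17 /38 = -0.45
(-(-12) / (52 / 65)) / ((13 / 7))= 105 / 13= 8.08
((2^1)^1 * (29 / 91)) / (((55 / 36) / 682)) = 129456 / 455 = 284.52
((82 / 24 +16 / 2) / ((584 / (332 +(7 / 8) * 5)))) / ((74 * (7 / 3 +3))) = 368667 / 22126592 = 0.02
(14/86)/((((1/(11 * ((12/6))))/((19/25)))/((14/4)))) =10241/1075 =9.53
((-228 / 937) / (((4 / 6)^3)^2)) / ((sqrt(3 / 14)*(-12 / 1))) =4617*sqrt(42) / 59968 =0.50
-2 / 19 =-0.11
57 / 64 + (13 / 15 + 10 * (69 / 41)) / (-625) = 21212863 / 24600000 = 0.86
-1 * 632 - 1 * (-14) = -618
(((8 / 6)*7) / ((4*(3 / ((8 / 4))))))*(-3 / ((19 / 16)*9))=-224 / 513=-0.44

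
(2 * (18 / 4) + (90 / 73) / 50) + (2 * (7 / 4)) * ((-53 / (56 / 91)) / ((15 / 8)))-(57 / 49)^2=-161000725 / 1051638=-153.10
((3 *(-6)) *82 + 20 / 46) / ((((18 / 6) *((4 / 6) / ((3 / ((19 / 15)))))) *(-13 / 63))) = 48107115 / 5681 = 8468.07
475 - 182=293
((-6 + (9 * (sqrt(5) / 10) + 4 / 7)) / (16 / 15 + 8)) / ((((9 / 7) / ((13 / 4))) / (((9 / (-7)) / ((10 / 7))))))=0.86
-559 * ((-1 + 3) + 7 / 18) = -24037 / 18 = -1335.39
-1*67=-67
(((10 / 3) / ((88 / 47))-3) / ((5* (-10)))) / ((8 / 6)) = 161 / 8800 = 0.02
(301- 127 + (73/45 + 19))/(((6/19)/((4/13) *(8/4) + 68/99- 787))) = -84132268793/173745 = -484228.43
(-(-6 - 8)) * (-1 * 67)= -938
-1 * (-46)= 46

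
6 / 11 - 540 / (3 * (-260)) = 177 / 143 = 1.24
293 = 293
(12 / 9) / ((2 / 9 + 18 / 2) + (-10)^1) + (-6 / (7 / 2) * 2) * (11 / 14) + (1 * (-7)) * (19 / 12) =-9109 / 588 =-15.49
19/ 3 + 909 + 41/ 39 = 11913/ 13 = 916.38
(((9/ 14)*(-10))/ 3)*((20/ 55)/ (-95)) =0.01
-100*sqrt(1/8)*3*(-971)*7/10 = 72093.07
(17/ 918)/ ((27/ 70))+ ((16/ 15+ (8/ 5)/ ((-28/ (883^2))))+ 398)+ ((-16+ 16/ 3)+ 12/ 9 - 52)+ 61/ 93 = -34972691396/ 790965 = -44215.22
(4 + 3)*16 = 112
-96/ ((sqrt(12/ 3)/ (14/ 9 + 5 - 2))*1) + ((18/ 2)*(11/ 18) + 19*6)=-595/ 6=-99.17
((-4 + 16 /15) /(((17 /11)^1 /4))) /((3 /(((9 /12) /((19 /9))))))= -1452 /1615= -0.90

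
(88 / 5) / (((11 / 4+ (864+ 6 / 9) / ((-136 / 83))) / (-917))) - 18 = 3411942 / 267725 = 12.74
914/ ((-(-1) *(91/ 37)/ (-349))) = -11802482/ 91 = -129697.60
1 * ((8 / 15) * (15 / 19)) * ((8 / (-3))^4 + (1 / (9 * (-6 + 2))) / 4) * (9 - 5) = 131054 / 1539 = 85.16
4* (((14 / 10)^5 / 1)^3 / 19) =18990246039772 / 579833984375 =32.75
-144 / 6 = -24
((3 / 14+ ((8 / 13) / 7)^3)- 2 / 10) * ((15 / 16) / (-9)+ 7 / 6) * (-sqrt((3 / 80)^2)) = -5751423 / 9645708800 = -0.00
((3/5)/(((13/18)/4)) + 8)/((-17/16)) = -11776/1105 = -10.66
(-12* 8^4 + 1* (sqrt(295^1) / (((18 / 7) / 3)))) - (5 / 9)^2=-3981337 / 81 + 7* sqrt(295) / 6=-49132.27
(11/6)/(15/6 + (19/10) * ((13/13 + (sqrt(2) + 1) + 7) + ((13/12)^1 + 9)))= 1023220/21527833 - 50160 * sqrt(2)/21527833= 0.04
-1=-1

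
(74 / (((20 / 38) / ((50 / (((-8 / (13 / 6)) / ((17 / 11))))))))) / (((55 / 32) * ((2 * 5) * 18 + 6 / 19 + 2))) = -2951897 / 314358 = -9.39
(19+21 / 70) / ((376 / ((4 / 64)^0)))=193 / 3760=0.05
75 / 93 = 25 / 31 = 0.81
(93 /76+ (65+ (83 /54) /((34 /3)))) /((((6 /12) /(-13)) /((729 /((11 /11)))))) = -406261089 /323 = -1257774.27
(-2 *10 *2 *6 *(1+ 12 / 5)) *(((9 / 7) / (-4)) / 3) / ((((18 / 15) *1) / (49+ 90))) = 10127.14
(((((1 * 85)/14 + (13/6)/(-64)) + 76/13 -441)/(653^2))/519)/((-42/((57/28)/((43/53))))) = 15100004273/130352948682937344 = 0.00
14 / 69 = 0.20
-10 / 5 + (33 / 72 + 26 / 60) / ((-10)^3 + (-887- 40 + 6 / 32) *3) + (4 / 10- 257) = -234629287 / 907305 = -258.60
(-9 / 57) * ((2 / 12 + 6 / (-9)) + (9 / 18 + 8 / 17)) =-24 / 323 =-0.07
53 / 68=0.78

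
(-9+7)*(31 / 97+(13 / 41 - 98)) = 774428 / 3977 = 194.73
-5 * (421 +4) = -2125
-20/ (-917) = 20/ 917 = 0.02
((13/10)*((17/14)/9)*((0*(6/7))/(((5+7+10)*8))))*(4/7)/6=0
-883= -883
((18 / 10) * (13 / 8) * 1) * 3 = 351 / 40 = 8.78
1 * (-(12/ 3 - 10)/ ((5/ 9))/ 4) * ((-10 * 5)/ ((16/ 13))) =-1755/ 16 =-109.69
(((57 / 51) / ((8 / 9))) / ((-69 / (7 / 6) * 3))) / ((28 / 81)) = -513 / 25024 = -0.02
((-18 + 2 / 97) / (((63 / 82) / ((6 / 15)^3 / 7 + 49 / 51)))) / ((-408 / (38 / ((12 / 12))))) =29401622504 / 13907872125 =2.11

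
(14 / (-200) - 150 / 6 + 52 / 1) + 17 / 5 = 3033 / 100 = 30.33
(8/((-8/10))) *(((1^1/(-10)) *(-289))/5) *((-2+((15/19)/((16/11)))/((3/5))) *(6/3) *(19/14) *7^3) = 4715613/80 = 58945.16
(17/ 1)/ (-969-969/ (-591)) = -197/ 11210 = -0.02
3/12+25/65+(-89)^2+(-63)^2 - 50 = 615713/52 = 11840.63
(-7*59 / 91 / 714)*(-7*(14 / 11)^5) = 0.15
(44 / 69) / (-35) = -44 / 2415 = -0.02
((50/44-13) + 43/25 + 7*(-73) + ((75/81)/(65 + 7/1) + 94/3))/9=-261845713/4811400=-54.42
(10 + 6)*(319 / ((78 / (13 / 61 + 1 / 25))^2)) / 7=190118896 / 24760929375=0.01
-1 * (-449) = 449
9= 9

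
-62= -62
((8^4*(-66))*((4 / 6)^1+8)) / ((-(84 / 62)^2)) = 562884608 / 441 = 1276382.33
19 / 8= 2.38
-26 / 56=-13 / 28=-0.46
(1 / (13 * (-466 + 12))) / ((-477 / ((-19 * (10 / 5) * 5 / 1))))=-95 / 1407627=-0.00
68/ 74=34/ 37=0.92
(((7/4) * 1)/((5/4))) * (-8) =-56/5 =-11.20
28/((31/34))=952/31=30.71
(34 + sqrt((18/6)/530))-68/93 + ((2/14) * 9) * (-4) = sqrt(1590)/530 + 18310/651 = 28.20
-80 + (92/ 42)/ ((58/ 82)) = -46834/ 609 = -76.90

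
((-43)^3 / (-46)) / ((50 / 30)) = 238521 / 230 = 1037.05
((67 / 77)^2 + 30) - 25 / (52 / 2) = 4593109 / 154154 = 29.80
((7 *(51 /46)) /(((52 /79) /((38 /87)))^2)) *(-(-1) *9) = 30.76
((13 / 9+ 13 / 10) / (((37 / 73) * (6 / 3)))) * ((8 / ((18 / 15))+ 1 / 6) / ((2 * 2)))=739271 / 159840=4.63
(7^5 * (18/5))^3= 27687778725987576/125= 221502229807900.61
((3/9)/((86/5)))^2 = 25/66564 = 0.00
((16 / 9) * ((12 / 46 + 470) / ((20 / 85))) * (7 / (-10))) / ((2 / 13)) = -16732352 / 1035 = -16166.52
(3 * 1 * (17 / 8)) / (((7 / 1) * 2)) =51 / 112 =0.46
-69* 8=-552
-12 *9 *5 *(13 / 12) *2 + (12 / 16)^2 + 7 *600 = 48489 / 16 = 3030.56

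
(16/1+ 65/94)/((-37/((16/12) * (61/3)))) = -63806/5217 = -12.23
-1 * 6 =-6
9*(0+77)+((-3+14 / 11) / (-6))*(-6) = 7604 / 11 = 691.27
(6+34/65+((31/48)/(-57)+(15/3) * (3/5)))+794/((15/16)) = 152310193/177840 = 856.45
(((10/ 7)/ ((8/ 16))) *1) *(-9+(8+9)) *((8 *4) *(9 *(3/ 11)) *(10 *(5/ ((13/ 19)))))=131328000/ 1001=131196.80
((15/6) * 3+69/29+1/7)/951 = 4069/386106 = 0.01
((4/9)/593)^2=16/28483569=0.00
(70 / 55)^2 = 196 / 121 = 1.62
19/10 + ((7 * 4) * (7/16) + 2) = 323/20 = 16.15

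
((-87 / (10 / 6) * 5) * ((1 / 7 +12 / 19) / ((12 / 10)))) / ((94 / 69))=-3091545 / 25004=-123.64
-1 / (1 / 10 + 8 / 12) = -30 / 23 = -1.30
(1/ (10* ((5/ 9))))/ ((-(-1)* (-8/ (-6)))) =27/ 200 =0.14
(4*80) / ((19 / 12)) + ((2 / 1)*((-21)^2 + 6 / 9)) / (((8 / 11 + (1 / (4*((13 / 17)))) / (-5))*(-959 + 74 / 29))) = 600694715320 / 2992850037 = 200.71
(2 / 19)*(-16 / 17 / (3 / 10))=-320 / 969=-0.33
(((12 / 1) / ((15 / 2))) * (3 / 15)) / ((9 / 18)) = 16 / 25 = 0.64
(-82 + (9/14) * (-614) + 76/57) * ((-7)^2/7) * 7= -69881/3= -23293.67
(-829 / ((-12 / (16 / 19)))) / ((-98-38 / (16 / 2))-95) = -13264 / 45087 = -0.29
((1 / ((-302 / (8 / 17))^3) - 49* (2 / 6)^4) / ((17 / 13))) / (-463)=10774994100923 / 10784314318793913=0.00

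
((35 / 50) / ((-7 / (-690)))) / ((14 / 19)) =1311 / 14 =93.64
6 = 6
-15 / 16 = -0.94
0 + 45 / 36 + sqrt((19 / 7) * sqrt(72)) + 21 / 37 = 269 / 148 + 2^(3 / 4) * sqrt(399) / 7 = 6.62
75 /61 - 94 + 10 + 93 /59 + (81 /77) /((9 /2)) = -22436004 /277123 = -80.96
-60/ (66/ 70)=-700/ 11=-63.64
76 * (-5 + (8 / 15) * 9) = -76 / 5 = -15.20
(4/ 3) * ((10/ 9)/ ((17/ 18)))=80/ 51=1.57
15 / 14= 1.07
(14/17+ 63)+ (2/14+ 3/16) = 122149/1904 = 64.15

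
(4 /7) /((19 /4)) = 16 /133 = 0.12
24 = 24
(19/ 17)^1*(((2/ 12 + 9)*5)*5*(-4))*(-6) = 104500/ 17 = 6147.06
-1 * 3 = -3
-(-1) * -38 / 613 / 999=-38 / 612387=-0.00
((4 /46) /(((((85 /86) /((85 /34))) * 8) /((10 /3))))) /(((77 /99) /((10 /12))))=1075 /10948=0.10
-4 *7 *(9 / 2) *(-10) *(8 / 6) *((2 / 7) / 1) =480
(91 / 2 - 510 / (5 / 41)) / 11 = -8273 / 22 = -376.05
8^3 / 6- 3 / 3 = 253 / 3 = 84.33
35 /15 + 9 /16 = 139 /48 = 2.90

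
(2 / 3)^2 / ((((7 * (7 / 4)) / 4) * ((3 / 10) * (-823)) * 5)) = -128 / 1088829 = -0.00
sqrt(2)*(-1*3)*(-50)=150*sqrt(2)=212.13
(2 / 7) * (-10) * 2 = -5.71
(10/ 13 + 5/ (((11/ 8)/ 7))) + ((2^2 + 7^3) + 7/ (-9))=479338/ 1287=372.45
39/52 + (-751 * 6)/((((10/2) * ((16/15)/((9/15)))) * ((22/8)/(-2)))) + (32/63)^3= 20329278791/55010340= 369.55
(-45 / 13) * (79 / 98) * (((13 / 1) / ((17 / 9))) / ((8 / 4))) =-31995 / 3332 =-9.60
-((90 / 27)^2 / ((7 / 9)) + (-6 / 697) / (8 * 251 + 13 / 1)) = -140863658 / 9860459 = -14.29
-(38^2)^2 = -2085136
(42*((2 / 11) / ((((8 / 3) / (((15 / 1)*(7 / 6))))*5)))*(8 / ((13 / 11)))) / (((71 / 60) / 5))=264600 / 923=286.67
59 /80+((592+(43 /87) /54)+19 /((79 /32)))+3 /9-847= -3655359911 /14845680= -246.22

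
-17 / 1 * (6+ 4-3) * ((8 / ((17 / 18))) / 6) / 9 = -56 / 3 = -18.67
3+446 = 449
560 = 560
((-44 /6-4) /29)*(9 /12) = -17 /58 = -0.29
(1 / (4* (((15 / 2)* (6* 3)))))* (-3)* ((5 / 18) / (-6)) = 1 / 3888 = 0.00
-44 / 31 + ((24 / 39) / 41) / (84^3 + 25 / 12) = -1.42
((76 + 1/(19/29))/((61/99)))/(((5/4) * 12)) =48609/5795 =8.39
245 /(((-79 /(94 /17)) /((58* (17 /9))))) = -1335740 /711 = -1878.68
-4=-4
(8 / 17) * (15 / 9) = 40 / 51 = 0.78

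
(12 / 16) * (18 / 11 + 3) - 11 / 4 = 8 / 11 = 0.73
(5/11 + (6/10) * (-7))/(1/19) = -3914/55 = -71.16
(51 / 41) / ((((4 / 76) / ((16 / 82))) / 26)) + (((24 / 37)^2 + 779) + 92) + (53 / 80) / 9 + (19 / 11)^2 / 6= 198862670566397 / 200488297680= 991.89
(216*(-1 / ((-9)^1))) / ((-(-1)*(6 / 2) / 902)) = 7216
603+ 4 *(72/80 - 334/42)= 60353/105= 574.79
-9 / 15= -3 / 5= -0.60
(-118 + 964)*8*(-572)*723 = -2798947008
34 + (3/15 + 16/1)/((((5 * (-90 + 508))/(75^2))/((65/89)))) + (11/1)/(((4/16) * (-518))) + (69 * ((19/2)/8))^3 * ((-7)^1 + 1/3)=-3667322.31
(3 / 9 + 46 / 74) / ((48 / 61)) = 3233 / 2664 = 1.21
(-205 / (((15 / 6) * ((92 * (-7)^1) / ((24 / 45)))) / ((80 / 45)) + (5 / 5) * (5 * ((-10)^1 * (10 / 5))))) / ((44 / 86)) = 56416 / 253165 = 0.22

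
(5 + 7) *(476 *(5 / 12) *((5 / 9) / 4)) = 330.56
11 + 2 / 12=67 / 6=11.17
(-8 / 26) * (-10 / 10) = 4 / 13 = 0.31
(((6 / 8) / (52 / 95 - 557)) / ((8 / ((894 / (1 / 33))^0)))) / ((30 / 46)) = -437 / 1691616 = -0.00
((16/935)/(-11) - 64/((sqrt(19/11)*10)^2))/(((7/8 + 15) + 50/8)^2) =-7755776/10203594225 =-0.00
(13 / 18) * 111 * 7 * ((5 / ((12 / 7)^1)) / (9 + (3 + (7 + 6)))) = 23569 / 360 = 65.47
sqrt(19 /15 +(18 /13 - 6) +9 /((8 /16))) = sqrt(557115) /195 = 3.83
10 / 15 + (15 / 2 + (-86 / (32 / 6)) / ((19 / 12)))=-115 / 57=-2.02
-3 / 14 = -0.21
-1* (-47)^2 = -2209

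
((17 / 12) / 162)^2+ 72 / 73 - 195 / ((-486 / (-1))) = 161427529 / 275876928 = 0.59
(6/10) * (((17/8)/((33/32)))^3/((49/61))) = 19180352/2934855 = 6.54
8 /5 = 1.60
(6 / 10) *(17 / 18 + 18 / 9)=53 / 30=1.77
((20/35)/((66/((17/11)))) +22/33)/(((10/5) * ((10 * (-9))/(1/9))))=-0.00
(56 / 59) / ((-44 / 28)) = -392 / 649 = -0.60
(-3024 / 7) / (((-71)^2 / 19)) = -8208 / 5041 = -1.63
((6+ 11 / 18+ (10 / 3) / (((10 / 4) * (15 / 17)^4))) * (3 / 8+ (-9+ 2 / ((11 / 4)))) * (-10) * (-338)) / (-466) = 62868798863 / 124561800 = 504.72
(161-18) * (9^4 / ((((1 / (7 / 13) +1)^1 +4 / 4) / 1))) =243243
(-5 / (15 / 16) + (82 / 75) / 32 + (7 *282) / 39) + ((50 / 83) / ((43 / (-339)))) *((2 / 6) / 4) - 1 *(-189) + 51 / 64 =52272862433 / 222705600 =234.72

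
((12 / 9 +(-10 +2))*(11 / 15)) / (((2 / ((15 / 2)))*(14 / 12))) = -110 / 7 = -15.71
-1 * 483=-483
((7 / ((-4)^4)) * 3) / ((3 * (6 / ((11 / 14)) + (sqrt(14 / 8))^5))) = 528 / 105953 - 847 * sqrt(7) / 847624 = 0.00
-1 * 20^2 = -400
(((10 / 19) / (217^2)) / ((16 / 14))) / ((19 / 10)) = 25 / 4856894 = 0.00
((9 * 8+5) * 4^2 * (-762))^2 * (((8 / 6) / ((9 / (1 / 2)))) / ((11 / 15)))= 89021757440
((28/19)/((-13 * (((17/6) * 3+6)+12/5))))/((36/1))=-70/375687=-0.00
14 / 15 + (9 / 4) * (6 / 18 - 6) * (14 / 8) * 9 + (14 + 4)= -43651 / 240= -181.88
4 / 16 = 1 / 4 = 0.25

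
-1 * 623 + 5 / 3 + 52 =-1708 / 3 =-569.33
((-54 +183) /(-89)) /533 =-129 /47437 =-0.00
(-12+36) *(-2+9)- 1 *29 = 139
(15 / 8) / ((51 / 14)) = 35 / 68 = 0.51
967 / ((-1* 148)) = -6.53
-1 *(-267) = 267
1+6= 7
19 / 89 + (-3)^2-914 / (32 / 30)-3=-605671 / 712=-850.66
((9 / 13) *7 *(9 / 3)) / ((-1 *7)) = -27 / 13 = -2.08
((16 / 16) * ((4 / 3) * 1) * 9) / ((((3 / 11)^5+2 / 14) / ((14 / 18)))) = 7891499 / 122064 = 64.65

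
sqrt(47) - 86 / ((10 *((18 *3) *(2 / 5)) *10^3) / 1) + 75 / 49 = 8.39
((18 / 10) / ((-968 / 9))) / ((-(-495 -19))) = -81 / 2487760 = -0.00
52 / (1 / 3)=156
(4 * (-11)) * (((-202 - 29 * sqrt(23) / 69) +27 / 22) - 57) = 1276 * sqrt(23) / 69 +11342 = 11430.69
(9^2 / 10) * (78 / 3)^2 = 27378 / 5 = 5475.60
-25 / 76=-0.33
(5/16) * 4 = 5/4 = 1.25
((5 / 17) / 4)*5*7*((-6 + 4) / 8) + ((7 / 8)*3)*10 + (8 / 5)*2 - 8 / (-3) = 128411 / 4080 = 31.47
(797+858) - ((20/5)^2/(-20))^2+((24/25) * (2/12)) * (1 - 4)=41347/25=1653.88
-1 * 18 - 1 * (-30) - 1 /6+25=221 /6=36.83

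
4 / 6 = 2 / 3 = 0.67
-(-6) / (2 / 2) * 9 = 54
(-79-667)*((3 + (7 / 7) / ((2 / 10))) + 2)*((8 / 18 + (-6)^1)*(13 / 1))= 4849000 / 9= 538777.78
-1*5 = -5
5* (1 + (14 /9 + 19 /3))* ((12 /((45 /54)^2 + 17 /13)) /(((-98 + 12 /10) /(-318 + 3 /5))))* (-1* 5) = -495144000 /113377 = -4367.23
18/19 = 0.95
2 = 2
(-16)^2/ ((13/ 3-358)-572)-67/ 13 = -196043/ 36101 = -5.43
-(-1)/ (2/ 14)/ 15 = 7/ 15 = 0.47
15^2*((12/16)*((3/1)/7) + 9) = 58725/28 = 2097.32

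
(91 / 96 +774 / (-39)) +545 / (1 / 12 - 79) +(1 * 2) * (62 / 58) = -811135463 / 34273824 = -23.67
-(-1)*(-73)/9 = -8.11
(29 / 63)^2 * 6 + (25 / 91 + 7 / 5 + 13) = 1371283 / 85995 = 15.95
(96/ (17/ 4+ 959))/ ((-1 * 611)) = -384/ 2354183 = -0.00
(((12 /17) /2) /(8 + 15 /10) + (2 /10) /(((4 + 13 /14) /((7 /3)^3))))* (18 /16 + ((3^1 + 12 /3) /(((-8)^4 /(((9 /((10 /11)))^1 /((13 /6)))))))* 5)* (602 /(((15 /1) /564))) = 81004892009657 /5562835200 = 14561.80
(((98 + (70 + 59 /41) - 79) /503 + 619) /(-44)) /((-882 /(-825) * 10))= -63846725 /48505296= -1.32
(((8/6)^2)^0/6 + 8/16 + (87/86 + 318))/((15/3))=82477/1290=63.94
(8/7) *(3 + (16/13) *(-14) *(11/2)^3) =-297832/91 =-3272.88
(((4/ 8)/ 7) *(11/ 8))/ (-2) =-11/ 224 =-0.05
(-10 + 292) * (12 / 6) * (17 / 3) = 3196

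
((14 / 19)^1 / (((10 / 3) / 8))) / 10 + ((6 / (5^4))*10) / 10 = 2214 / 11875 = 0.19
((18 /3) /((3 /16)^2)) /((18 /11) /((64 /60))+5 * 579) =45056 /764685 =0.06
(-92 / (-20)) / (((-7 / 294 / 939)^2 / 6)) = 214639106472 / 5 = 42927821294.40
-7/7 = -1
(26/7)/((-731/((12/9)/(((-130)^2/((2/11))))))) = -4/54879825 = -0.00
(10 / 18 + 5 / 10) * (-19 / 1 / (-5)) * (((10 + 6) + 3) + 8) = 1083 / 10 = 108.30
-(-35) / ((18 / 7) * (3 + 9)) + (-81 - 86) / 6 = -5767 / 216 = -26.70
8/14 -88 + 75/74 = -44763/518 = -86.42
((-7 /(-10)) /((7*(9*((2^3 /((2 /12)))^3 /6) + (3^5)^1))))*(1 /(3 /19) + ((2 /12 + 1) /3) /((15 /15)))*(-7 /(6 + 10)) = -121 /68351040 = -0.00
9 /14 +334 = 334.64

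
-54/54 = -1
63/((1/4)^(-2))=63/16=3.94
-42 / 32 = -21 / 16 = -1.31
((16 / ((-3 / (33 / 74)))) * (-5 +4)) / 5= 0.48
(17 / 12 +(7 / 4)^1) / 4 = 19 / 24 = 0.79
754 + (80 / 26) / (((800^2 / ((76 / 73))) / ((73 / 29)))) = 754.00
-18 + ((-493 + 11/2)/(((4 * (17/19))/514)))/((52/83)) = -30401571/272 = -111770.48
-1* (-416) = 416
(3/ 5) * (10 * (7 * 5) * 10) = 2100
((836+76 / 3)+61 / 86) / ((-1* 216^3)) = -222407 / 2600045568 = -0.00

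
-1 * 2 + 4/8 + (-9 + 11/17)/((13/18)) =-5775/442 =-13.07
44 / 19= 2.32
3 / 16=0.19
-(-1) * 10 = 10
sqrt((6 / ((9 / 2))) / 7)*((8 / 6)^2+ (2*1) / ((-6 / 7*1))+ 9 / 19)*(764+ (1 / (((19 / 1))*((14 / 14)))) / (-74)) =-716122*sqrt(21) / 120213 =-27.30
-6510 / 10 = -651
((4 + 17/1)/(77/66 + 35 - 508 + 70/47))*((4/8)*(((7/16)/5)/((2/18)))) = -186543/10610960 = -0.02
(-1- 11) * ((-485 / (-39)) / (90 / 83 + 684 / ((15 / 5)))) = -80510 / 123591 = -0.65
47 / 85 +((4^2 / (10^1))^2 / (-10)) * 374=-202281 / 2125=-95.19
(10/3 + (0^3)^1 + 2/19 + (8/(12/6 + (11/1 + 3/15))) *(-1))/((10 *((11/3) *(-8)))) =-111/11495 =-0.01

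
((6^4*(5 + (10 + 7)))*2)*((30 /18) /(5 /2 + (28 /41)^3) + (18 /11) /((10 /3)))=3632768064 /58865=61713.55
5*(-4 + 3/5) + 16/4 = -13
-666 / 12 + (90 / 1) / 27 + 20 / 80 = -623 / 12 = -51.92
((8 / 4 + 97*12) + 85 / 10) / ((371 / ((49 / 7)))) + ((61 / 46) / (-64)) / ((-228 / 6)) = 131396897 / 5929216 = 22.16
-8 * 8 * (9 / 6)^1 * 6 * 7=-4032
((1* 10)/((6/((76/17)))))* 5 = 1900/51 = 37.25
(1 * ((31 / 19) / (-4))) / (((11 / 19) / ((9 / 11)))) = -279 / 484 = -0.58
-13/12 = -1.08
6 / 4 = 3 / 2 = 1.50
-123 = -123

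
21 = 21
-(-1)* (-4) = -4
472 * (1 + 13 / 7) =9440 / 7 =1348.57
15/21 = 5/7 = 0.71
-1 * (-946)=946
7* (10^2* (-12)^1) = -8400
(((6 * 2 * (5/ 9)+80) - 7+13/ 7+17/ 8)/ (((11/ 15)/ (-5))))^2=123429255625/ 379456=325279.49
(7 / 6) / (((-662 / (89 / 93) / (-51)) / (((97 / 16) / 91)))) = 146761 / 25611456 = 0.01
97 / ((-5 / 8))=-776 / 5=-155.20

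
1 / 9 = 0.11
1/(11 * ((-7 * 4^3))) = -1/4928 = -0.00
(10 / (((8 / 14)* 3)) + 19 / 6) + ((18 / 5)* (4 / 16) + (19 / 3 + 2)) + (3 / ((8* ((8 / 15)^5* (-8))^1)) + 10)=853971997 / 31457280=27.15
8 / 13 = 0.62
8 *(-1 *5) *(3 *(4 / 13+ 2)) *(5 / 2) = -9000 / 13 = -692.31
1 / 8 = 0.12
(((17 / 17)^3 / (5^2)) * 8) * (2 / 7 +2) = 0.73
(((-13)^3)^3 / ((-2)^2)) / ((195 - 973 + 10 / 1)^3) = 10604499373 / 1811939328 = 5.85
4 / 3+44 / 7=160 / 21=7.62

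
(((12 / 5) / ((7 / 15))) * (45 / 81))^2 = 400 / 49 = 8.16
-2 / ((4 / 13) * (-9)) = 13 / 18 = 0.72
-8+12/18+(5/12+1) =-71/12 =-5.92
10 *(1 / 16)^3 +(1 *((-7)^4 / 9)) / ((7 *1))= 702509 / 18432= 38.11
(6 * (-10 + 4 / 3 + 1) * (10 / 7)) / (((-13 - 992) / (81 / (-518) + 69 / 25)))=516994 / 3036775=0.17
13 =13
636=636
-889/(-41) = 889/41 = 21.68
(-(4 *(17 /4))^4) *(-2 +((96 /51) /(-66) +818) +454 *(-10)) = 10264141340 /33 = 311034586.06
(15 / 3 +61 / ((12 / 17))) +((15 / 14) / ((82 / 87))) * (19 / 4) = 1333741 / 13776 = 96.82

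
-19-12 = -31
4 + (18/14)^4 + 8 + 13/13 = 37774/2401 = 15.73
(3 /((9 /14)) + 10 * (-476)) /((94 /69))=-3490.62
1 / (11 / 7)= 7 / 11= 0.64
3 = 3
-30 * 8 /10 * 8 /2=-96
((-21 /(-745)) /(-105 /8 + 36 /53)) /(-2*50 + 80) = 742 /6552275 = 0.00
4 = 4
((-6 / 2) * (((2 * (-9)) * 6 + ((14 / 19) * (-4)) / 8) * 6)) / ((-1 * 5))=-37062 / 95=-390.13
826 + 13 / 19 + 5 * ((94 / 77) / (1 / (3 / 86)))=52019272 / 62909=826.90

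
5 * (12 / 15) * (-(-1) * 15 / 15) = 4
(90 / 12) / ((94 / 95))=1425 / 188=7.58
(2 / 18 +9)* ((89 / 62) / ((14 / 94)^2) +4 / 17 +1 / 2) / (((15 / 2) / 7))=277175744 / 498015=556.56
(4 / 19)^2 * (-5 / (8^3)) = -0.00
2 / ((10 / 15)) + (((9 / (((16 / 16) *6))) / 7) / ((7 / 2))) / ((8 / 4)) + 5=787 / 98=8.03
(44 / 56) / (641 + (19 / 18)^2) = 1782 / 1456315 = 0.00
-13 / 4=-3.25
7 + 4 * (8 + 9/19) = 40.89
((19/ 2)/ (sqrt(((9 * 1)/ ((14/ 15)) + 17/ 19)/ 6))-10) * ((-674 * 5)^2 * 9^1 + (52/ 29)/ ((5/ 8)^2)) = -148207551656/ 145 + 1407971740732 * sqrt(1118397)/ 2032175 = -289413219.28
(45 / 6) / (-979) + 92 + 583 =1321635 / 1958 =674.99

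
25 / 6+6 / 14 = 193 / 42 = 4.60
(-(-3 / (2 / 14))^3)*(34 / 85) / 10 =9261 / 25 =370.44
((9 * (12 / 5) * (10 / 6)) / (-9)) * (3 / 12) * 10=-10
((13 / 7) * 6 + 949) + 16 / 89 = 598281 / 623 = 960.32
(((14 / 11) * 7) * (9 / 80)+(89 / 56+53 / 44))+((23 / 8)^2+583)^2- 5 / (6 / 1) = 1653906196067 / 4730880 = 349598.00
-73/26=-2.81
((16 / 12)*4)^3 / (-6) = -2048 / 81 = -25.28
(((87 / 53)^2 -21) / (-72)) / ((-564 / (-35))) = 149975 / 9505656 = 0.02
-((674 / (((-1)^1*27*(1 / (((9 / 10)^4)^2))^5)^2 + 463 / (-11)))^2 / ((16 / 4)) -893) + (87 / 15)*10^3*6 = 43187440424782996769504029340672136063390823775899407440874961051296884159448831414621976384135626669921232980935627027280611024318160008148371223555212343240224792948 / 1209969473700595045033847088532118229129813674976222255285308351695607559361714802610543988349756834297024459240240072597844423636748081706138246559423978227569009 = 35693.00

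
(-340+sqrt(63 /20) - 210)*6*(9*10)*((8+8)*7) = -33156658.65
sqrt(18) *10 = 30 *sqrt(2) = 42.43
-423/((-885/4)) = 564/295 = 1.91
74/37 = 2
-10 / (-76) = 5 / 38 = 0.13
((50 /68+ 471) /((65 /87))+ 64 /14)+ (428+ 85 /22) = 90856708 /85085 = 1067.83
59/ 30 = 1.97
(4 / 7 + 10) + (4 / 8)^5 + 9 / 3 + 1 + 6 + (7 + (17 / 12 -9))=13453 / 672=20.02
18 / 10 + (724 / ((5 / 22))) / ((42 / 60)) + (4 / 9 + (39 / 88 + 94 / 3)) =127092821 / 27720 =4584.88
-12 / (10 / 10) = -12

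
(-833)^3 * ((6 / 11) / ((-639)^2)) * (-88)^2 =-813837428096 / 136107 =-5979394.36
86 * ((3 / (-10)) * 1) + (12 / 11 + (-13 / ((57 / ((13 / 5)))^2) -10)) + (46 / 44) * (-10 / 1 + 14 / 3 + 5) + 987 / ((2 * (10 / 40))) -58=3361101731 / 1786950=1880.92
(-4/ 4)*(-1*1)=1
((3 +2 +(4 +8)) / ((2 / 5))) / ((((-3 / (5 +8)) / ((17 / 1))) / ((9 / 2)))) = -56355 / 4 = -14088.75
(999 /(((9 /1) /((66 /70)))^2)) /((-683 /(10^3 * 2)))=-1074480 /33467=-32.11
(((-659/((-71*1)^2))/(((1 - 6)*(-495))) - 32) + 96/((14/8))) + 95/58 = 124078276321/5065448850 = 24.50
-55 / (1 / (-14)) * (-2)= -1540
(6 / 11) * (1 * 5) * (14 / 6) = 70 / 11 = 6.36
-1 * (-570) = 570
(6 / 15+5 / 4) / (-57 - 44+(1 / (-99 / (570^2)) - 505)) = -363 / 855320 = -0.00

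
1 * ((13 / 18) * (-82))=-533 / 9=-59.22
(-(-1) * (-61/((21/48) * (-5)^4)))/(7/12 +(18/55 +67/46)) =-2963136/31441375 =-0.09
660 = 660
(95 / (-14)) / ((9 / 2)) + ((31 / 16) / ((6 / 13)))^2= 1039583 / 64512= 16.11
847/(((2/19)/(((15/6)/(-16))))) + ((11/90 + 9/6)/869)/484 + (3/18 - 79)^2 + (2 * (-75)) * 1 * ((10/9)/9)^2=364636436949589/73587476160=4955.14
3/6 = 1/2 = 0.50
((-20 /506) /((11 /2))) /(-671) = 20 /1867393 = 0.00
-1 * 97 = -97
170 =170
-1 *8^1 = -8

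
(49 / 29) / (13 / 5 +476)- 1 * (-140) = 9715825 / 69397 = 140.00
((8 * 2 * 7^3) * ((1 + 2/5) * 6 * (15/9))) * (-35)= -2689120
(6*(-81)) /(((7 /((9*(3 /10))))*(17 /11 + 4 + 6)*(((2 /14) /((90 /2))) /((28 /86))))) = -9093546 /5461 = -1665.18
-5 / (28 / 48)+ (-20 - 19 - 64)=-781 / 7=-111.57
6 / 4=1.50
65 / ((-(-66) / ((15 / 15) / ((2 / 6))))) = 65 / 22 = 2.95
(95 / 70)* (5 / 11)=95 / 154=0.62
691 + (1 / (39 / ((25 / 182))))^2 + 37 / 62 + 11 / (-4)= 268965346648 / 390457431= 688.85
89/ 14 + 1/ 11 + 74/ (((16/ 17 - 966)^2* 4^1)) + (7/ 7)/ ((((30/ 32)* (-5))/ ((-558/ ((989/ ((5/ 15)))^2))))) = 19606982362807366223/ 3040744863908551800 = 6.45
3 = 3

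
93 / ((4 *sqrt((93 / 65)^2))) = 65 / 4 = 16.25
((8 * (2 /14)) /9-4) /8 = -61 /126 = -0.48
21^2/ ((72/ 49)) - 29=2169/ 8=271.12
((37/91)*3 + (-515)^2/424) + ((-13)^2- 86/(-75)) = 2306060849/2893800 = 796.90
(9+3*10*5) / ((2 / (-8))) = -636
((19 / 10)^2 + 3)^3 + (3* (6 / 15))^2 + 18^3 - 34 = 6088.24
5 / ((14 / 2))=5 / 7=0.71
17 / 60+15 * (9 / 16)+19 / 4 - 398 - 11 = -94927 / 240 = -395.53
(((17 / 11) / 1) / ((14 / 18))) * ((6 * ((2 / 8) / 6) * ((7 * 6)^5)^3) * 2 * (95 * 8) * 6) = 111241694012453986790281052160 / 11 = 10112881273859453344571000000.00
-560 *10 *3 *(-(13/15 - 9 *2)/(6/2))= -287840/3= -95946.67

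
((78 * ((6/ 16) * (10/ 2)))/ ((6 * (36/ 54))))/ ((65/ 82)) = 369/ 8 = 46.12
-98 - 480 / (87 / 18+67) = -104.68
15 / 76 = 0.20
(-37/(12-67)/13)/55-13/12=-1.08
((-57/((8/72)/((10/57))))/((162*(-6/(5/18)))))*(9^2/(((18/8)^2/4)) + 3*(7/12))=1.69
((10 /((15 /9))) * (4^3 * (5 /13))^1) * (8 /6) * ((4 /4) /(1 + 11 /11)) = 1280 /13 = 98.46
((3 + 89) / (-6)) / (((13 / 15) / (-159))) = 36570 / 13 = 2813.08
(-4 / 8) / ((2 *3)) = -1 / 12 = -0.08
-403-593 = -996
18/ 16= 9/ 8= 1.12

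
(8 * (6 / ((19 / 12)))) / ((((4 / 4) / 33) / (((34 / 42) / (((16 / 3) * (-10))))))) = -15.18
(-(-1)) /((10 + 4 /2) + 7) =1 /19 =0.05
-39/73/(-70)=39/5110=0.01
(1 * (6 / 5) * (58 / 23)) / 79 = 348 / 9085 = 0.04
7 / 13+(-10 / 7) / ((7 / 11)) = -1087 / 637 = -1.71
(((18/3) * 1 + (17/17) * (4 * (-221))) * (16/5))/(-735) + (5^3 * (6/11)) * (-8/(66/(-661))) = 2430874808/444675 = 5466.63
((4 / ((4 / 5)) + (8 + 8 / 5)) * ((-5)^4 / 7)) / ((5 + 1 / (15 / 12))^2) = 228125 / 5887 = 38.75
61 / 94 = 0.65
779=779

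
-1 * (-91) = 91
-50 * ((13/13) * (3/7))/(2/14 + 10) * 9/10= -135/71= -1.90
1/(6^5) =1/7776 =0.00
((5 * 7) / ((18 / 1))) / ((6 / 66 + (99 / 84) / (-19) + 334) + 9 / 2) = 102410 / 17829639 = 0.01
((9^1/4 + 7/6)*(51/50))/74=0.05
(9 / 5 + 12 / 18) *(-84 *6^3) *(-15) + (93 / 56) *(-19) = 37592601 / 56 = 671296.45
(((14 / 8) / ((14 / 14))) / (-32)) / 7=-1 / 128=-0.01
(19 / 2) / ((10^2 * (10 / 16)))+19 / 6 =2489 / 750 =3.32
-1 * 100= -100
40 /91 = 0.44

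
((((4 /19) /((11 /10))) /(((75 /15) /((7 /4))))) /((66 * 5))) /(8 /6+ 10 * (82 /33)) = 7 /902880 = 0.00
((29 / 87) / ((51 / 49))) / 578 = 0.00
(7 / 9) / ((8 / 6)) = 7 / 12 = 0.58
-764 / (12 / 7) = -1337 / 3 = -445.67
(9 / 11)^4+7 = 7.45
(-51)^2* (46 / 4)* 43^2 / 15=36870909 / 10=3687090.90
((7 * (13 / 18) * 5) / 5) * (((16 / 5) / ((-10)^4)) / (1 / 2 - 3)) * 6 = -182 / 46875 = -0.00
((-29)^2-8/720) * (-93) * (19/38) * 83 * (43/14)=-8374155271/840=-9969232.47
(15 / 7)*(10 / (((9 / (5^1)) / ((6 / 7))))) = 500 / 49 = 10.20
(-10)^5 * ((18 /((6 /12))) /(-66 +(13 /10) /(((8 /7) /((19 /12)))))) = 3456000000 /61631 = 56075.68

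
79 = 79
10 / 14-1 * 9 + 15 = 47 / 7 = 6.71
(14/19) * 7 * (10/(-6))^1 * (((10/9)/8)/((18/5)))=-6125/18468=-0.33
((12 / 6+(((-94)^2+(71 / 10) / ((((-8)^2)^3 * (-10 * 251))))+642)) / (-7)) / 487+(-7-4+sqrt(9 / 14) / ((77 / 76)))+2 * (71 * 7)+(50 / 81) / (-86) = 114 * sqrt(14) / 539+76579779422087005693 / 78125735529676800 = 981.00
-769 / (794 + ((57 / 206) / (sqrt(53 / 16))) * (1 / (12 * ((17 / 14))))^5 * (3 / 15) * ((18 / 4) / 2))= -5740785902464843748221626163200 / 5927417433754338018217884918311 + 103429508326683456960 * sqrt(53) / 5927417433754338018217884918311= -0.97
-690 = -690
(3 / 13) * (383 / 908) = 1149 / 11804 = 0.10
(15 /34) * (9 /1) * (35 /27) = 175 /34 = 5.15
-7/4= -1.75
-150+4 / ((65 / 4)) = -149.75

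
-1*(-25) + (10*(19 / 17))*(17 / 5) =63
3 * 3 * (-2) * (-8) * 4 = 576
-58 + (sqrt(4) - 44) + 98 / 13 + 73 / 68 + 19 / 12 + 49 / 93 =-3669853 / 41106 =-89.28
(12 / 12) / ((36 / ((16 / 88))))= 1 / 198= 0.01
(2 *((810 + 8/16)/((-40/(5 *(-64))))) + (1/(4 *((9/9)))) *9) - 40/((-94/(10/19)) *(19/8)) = 880271327/67868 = 12970.34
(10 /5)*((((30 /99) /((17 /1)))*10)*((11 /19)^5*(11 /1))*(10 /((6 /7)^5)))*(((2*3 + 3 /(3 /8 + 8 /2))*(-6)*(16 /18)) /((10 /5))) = -1005376972600 /10228764969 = -98.29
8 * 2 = 16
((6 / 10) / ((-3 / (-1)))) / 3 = 1 / 15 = 0.07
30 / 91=0.33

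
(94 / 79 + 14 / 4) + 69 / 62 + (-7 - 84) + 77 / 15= -2941147 / 36735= -80.06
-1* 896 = -896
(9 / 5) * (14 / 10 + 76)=3483 / 25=139.32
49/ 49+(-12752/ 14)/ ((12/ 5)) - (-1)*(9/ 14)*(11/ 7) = -110989/ 294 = -377.51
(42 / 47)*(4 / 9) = 0.40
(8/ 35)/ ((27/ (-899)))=-7192/ 945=-7.61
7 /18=0.39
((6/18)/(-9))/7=-1/189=-0.01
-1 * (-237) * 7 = 1659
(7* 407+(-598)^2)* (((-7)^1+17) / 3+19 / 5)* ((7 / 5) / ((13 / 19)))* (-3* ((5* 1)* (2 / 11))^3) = -205184265720 / 17303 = -11858305.83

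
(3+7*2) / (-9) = -17 / 9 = -1.89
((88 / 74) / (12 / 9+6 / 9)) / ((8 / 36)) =99 / 37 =2.68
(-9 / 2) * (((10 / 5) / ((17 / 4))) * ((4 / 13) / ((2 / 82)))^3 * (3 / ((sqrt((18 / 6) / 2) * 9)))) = -17643776 * sqrt(6) / 37349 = -1157.15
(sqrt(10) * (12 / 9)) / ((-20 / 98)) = -98 * sqrt(10) / 15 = -20.66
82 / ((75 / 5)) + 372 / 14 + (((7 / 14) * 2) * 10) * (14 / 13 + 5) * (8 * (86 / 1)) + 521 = 57824497 / 1365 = 42362.27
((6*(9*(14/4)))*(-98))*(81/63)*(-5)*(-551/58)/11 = -1131165/11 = -102833.18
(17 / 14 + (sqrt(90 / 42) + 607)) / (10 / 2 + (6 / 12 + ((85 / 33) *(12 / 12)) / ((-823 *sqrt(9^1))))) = 162954 *sqrt(105) / 6272539 + 53367435 / 482503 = 110.87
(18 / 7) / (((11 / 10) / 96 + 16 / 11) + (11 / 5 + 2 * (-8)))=-190080 / 911729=-0.21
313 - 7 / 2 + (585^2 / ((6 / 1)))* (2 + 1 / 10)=480353 / 4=120088.25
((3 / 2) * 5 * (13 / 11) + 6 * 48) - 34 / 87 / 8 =1136207 / 3828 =296.81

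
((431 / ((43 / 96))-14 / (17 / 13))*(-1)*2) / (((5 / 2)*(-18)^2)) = -2.35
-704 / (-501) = 704 / 501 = 1.41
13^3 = 2197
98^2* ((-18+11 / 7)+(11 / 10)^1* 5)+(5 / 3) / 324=-102019171 / 972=-104957.99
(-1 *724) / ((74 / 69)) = -24978 / 37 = -675.08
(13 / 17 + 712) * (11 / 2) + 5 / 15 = 3920.54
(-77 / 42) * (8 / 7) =-44 / 21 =-2.10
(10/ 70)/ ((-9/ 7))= -1/ 9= -0.11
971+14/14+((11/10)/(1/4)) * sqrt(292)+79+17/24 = 44 * sqrt(73)/5+25241/24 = 1126.90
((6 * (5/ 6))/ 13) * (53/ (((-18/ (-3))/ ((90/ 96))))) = 1325/ 416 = 3.19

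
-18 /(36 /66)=-33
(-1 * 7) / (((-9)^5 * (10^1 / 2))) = 7 / 295245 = 0.00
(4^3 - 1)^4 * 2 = 31505922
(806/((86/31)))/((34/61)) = 762073/1462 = 521.25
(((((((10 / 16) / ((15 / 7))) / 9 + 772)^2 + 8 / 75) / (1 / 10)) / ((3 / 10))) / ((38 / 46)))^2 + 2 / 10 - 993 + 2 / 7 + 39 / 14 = 8948722024244600912603441603 / 15470800208640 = 578426578041321.69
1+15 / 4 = 19 / 4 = 4.75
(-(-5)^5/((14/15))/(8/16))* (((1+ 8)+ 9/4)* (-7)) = -2109375/4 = -527343.75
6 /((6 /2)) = 2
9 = 9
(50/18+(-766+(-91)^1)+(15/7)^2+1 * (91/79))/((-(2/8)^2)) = 472962272/34839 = 13575.66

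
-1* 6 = -6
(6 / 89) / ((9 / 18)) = 12 / 89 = 0.13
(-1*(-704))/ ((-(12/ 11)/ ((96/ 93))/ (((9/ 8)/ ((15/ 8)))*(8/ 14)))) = -247808/ 1085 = -228.39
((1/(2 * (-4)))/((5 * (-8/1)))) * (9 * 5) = 9/64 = 0.14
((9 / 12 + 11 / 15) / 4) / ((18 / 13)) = 1157 / 4320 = 0.27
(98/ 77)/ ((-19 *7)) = -2/ 209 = -0.01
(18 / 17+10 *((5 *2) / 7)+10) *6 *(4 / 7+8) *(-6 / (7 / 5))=-32572800 / 5831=-5586.14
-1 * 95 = -95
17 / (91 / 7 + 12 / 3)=1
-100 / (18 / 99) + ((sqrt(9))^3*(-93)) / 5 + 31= -5106 / 5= -1021.20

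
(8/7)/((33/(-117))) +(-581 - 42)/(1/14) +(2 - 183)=-685843/77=-8907.05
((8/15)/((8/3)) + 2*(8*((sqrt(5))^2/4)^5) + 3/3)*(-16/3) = -16009/60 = -266.82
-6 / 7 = -0.86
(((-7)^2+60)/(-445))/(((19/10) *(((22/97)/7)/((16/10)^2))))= -4736704/465025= -10.19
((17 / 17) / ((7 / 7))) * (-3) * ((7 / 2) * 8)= -84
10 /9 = 1.11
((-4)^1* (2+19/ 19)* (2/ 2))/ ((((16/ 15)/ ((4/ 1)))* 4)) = -45/ 4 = -11.25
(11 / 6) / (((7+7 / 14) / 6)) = 22 / 15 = 1.47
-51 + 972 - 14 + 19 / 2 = 1833 / 2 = 916.50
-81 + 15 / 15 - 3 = -83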